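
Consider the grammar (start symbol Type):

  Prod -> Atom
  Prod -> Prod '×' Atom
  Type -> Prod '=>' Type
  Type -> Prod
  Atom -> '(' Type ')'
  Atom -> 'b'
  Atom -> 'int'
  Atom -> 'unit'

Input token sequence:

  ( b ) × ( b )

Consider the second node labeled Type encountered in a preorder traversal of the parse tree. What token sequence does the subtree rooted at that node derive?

[Type [Prod [Prod [Atom ( [Type [Prod [Atom b]]] )]] × [Atom ( [Type [Prod [Atom b]]] )]]]

b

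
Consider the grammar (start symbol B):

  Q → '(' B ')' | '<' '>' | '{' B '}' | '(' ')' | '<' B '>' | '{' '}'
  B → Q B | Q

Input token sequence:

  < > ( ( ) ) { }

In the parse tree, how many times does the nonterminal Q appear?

[B [Q < >] [B [Q ( [B [Q ( )]] )] [B [Q { }]]]]

4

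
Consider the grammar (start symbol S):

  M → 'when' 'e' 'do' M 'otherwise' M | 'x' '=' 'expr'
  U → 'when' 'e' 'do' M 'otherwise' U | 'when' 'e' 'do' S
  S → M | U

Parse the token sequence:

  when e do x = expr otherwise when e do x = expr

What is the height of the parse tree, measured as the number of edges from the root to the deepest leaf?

[S [U when e do [M x = expr] otherwise [U when e do [S [M x = expr]]]]]

5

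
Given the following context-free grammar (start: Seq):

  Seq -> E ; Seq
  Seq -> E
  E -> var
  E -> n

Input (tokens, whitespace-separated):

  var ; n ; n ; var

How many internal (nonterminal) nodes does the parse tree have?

[Seq [E var] ; [Seq [E n] ; [Seq [E n] ; [Seq [E var]]]]]

8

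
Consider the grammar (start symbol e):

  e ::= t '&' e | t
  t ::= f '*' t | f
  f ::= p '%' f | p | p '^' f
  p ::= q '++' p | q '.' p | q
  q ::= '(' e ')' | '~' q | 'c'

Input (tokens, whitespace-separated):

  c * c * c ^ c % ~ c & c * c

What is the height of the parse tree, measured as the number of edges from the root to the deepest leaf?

[e [t [f [p [q c]]] * [t [f [p [q c]]] * [t [f [p [q c]] ^ [f [p [q c]] % [f [p [q ~ [q c]]]]]]]]] & [e [t [f [p [q c]]] * [t [f [p [q c]]]]]]]

10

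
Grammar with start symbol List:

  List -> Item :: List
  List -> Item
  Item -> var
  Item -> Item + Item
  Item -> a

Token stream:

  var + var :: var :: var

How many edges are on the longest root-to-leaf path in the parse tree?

[List [Item [Item var] + [Item var]] :: [List [Item var] :: [List [Item var]]]]

4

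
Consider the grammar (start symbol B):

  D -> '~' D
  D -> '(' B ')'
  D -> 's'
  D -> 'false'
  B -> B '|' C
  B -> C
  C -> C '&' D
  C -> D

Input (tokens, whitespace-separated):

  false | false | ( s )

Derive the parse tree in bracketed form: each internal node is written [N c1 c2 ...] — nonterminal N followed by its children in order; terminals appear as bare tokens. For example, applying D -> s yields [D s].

B
B | C
B | C | C
C | C | C
D | C | C
false | C | C
false | D | C
false | false | C
false | false | D
false | false | ( B )
false | false | ( C )
false | false | ( D )
false | false | ( s )

[B [B [B [C [D false]]] | [C [D false]]] | [C [D ( [B [C [D s]]] )]]]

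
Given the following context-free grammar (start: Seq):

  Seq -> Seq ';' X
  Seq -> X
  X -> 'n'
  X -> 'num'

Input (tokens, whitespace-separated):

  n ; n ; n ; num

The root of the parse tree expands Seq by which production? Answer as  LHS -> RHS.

Seq -> Seq ';' X

[Seq [Seq [Seq [Seq [X n]] ; [X n]] ; [X n]] ; [X num]]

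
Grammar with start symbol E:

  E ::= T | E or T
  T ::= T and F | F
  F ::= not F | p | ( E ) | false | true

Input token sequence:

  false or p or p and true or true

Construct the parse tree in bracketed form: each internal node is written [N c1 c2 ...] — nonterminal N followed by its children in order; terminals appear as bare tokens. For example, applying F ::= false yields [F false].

[E [E [E [E [T [F false]]] or [T [F p]]] or [T [T [F p]] and [F true]]] or [T [F true]]]

E
E or T
E or T or T
E or T or T or T
T or T or T or T
F or T or T or T
false or T or T or T
false or F or T or T
false or p or T or T
false or p or T and F or T
false or p or F and F or T
false or p or p and F or T
false or p or p and true or T
false or p or p and true or F
false or p or p and true or true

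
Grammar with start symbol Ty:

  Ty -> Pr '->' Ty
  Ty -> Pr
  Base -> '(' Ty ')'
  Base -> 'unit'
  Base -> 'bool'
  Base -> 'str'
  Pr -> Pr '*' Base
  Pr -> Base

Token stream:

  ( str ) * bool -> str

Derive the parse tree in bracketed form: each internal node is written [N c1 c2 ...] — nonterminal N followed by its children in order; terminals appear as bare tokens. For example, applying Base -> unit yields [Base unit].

Ty
Pr -> Ty
Pr * Base -> Ty
Base * Base -> Ty
( Ty ) * Base -> Ty
( Pr ) * Base -> Ty
( Base ) * Base -> Ty
( str ) * Base -> Ty
( str ) * bool -> Ty
( str ) * bool -> Pr
( str ) * bool -> Base
( str ) * bool -> str

[Ty [Pr [Pr [Base ( [Ty [Pr [Base str]]] )]] * [Base bool]] -> [Ty [Pr [Base str]]]]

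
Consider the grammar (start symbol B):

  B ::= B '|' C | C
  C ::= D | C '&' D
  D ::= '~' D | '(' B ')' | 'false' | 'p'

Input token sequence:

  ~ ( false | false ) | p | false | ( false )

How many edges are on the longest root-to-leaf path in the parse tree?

[B [B [B [B [C [D ~ [D ( [B [B [C [D false]]] | [C [D false]]] )]]]] | [C [D p]]] | [C [D false]]] | [C [D ( [B [C [D false]]] )]]]

11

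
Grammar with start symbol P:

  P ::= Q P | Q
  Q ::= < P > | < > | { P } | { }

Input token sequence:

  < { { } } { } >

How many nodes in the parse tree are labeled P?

[P [Q < [P [Q { [P [Q { }]] }] [P [Q { }]]] >]]

4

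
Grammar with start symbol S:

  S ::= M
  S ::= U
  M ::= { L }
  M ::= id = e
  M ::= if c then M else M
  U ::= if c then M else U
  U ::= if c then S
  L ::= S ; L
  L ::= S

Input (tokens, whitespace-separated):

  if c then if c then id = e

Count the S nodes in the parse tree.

3

[S [U if c then [S [U if c then [S [M id = e]]]]]]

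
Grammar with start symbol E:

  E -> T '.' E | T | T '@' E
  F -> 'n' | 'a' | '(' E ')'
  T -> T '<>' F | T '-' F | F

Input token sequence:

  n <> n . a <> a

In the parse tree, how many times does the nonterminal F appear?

4

[E [T [T [F n]] <> [F n]] . [E [T [T [F a]] <> [F a]]]]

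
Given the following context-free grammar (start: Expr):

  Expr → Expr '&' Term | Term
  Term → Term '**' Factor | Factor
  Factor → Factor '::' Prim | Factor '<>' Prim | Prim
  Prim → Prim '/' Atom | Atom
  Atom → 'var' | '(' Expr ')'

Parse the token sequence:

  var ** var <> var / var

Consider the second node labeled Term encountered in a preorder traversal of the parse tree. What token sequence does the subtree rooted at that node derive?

var

[Expr [Term [Term [Factor [Prim [Atom var]]]] ** [Factor [Factor [Prim [Atom var]]] <> [Prim [Prim [Atom var]] / [Atom var]]]]]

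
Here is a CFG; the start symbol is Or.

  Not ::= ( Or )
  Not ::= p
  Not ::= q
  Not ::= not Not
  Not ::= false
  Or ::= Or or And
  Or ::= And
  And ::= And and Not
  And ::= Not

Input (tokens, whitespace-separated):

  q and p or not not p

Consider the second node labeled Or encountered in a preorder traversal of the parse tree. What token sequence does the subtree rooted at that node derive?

[Or [Or [And [And [Not q]] and [Not p]]] or [And [Not not [Not not [Not p]]]]]

q and p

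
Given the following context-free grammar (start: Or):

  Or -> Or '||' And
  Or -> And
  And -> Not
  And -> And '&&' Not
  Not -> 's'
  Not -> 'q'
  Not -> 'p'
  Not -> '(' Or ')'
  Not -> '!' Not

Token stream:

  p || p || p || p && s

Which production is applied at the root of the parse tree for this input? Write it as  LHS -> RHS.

[Or [Or [Or [Or [And [Not p]]] || [And [Not p]]] || [And [Not p]]] || [And [And [Not p]] && [Not s]]]

Or -> Or '||' And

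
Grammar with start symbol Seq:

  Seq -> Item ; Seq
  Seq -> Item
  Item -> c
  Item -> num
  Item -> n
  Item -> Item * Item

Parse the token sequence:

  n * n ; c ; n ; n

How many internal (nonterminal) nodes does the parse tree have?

[Seq [Item [Item n] * [Item n]] ; [Seq [Item c] ; [Seq [Item n] ; [Seq [Item n]]]]]

10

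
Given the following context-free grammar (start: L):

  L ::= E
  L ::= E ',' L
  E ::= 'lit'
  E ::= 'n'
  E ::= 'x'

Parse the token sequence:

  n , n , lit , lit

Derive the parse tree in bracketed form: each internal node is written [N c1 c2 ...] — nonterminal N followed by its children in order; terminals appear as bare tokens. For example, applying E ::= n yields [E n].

L
E , L
n , L
n , E , L
n , n , L
n , n , E , L
n , n , lit , L
n , n , lit , E
n , n , lit , lit

[L [E n] , [L [E n] , [L [E lit] , [L [E lit]]]]]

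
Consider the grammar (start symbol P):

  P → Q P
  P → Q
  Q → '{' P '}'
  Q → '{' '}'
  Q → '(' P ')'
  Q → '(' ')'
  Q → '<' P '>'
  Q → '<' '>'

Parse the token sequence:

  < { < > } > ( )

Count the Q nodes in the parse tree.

4

[P [Q < [P [Q { [P [Q < >]] }]] >] [P [Q ( )]]]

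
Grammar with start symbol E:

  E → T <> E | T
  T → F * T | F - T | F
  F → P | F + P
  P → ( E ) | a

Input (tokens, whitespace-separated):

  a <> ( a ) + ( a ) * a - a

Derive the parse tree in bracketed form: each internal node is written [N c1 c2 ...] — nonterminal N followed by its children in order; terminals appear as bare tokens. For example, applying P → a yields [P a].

[E [T [F [P a]]] <> [E [T [F [F [P ( [E [T [F [P a]]]] )]] + [P ( [E [T [F [P a]]]] )]] * [T [F [P a]] - [T [F [P a]]]]]]]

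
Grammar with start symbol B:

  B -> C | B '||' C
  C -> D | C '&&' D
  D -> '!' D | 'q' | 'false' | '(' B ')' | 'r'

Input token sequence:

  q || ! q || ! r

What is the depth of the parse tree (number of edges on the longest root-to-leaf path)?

5

[B [B [B [C [D q]]] || [C [D ! [D q]]]] || [C [D ! [D r]]]]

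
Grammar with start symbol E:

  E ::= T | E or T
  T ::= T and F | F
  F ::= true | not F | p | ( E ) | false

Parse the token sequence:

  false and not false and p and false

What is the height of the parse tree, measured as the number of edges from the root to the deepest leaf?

6

[E [T [T [T [T [F false]] and [F not [F false]]] and [F p]] and [F false]]]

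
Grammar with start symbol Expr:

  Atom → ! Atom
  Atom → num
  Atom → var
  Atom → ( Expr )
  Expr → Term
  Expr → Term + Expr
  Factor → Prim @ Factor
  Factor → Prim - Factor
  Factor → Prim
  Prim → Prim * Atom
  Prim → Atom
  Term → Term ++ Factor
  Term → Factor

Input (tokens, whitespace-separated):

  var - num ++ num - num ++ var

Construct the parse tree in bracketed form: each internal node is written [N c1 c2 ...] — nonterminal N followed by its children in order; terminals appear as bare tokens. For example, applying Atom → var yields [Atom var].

Expr
Term
Term ++ Factor
Term ++ Factor ++ Factor
Factor ++ Factor ++ Factor
Prim - Factor ++ Factor ++ Factor
Atom - Factor ++ Factor ++ Factor
var - Factor ++ Factor ++ Factor
var - Prim ++ Factor ++ Factor
var - Atom ++ Factor ++ Factor
var - num ++ Factor ++ Factor
var - num ++ Prim - Factor ++ Factor
var - num ++ Atom - Factor ++ Factor
var - num ++ num - Factor ++ Factor
var - num ++ num - Prim ++ Factor
var - num ++ num - Atom ++ Factor
var - num ++ num - num ++ Factor
var - num ++ num - num ++ Prim
var - num ++ num - num ++ Atom
var - num ++ num - num ++ var

[Expr [Term [Term [Term [Factor [Prim [Atom var]] - [Factor [Prim [Atom num]]]]] ++ [Factor [Prim [Atom num]] - [Factor [Prim [Atom num]]]]] ++ [Factor [Prim [Atom var]]]]]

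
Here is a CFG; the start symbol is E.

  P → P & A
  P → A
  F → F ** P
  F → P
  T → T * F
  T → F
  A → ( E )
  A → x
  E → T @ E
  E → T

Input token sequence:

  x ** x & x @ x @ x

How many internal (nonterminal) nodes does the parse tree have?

20

[E [T [F [F [P [A x]]] ** [P [P [A x]] & [A x]]]] @ [E [T [F [P [A x]]]] @ [E [T [F [P [A x]]]]]]]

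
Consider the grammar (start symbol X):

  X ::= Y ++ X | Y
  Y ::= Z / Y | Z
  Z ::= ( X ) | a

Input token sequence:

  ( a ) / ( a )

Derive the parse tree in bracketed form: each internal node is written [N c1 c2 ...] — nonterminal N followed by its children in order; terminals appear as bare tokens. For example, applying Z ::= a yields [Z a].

X
Y
Z / Y
( X ) / Y
( Y ) / Y
( Z ) / Y
( a ) / Y
( a ) / Z
( a ) / ( X )
( a ) / ( Y )
( a ) / ( Z )
( a ) / ( a )

[X [Y [Z ( [X [Y [Z a]]] )] / [Y [Z ( [X [Y [Z a]]] )]]]]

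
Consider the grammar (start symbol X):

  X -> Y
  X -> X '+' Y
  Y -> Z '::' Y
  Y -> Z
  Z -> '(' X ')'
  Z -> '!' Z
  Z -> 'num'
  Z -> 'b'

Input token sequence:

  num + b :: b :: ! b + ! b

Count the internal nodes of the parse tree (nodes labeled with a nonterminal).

[X [X [X [Y [Z num]]] + [Y [Z b] :: [Y [Z b] :: [Y [Z ! [Z b]]]]]] + [Y [Z ! [Z b]]]]

15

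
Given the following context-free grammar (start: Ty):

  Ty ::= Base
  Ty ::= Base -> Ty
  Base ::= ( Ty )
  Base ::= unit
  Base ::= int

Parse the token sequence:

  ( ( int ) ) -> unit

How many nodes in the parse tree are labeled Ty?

[Ty [Base ( [Ty [Base ( [Ty [Base int]] )]] )] -> [Ty [Base unit]]]

4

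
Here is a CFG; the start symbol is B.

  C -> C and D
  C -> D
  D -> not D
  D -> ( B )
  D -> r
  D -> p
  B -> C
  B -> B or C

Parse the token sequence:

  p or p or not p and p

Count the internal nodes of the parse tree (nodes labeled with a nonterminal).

[B [B [B [C [D p]]] or [C [D p]]] or [C [C [D not [D p]]] and [D p]]]

12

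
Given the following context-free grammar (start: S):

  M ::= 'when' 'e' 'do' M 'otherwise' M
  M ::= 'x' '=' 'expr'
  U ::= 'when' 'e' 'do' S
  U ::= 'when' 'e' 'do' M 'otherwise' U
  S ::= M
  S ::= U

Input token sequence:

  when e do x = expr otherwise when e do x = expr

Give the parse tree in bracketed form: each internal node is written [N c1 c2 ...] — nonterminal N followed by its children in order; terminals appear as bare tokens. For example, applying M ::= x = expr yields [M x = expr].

[S [U when e do [M x = expr] otherwise [U when e do [S [M x = expr]]]]]

S
U
when e do M otherwise U
when e do x = expr otherwise U
when e do x = expr otherwise when e do S
when e do x = expr otherwise when e do M
when e do x = expr otherwise when e do x = expr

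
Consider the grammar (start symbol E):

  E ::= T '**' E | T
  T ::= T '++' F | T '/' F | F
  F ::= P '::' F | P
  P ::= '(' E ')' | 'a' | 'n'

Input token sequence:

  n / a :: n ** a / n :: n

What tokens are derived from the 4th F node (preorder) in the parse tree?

[E [T [T [F [P n]]] / [F [P a] :: [F [P n]]]] ** [E [T [T [F [P a]]] / [F [P n] :: [F [P n]]]]]]

a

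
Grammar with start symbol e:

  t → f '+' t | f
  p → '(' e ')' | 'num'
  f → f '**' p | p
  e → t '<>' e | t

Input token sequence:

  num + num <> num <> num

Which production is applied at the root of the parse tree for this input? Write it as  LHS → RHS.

[e [t [f [p num]] + [t [f [p num]]]] <> [e [t [f [p num]]] <> [e [t [f [p num]]]]]]

e → t '<>' e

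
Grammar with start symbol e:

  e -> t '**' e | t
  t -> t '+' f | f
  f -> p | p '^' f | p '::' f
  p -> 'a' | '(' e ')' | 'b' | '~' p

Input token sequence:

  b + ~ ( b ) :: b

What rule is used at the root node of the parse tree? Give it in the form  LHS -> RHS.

e -> t

[e [t [t [f [p b]]] + [f [p ~ [p ( [e [t [f [p b]]]] )]] :: [f [p b]]]]]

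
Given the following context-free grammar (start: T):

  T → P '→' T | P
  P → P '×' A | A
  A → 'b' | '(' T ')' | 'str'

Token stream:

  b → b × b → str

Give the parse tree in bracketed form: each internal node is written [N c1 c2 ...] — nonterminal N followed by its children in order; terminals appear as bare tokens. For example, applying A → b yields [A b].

[T [P [A b]] → [T [P [P [A b]] × [A b]] → [T [P [A str]]]]]

T
P → T
A → T
b → T
b → P → T
b → P × A → T
b → A × A → T
b → b × A → T
b → b × b → T
b → b × b → P
b → b × b → A
b → b × b → str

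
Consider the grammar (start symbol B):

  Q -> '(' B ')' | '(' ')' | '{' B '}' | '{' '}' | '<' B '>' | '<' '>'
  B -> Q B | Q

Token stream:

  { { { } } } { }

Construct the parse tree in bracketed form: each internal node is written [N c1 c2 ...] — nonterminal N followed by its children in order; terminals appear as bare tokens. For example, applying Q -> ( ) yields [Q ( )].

B
Q B
{ B } B
{ Q } B
{ { B } } B
{ { Q } } B
{ { { } } } B
{ { { } } } Q
{ { { } } } { }

[B [Q { [B [Q { [B [Q { }]] }]] }] [B [Q { }]]]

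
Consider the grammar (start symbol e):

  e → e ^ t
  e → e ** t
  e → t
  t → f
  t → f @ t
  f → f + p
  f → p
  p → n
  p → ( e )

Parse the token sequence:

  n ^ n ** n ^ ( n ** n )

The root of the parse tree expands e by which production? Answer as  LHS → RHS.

[e [e [e [e [t [f [p n]]]] ^ [t [f [p n]]]] ** [t [f [p n]]]] ^ [t [f [p ( [e [e [t [f [p n]]]] ** [t [f [p n]]]] )]]]]

e → e ^ t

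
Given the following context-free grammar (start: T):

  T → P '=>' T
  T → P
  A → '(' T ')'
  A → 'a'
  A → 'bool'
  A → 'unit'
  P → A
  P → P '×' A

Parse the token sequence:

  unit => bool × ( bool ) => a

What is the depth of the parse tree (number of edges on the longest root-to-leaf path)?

7

[T [P [A unit]] => [T [P [P [A bool]] × [A ( [T [P [A bool]]] )]] => [T [P [A a]]]]]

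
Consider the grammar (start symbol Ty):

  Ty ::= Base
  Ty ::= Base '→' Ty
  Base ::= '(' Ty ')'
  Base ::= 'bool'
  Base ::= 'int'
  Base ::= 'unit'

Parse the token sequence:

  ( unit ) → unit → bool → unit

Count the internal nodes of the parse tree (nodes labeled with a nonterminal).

10

[Ty [Base ( [Ty [Base unit]] )] → [Ty [Base unit] → [Ty [Base bool] → [Ty [Base unit]]]]]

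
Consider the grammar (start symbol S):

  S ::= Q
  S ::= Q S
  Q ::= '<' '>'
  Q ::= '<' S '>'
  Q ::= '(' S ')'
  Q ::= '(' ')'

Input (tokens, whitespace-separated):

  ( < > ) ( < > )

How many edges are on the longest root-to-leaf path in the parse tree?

5

[S [Q ( [S [Q < >]] )] [S [Q ( [S [Q < >]] )]]]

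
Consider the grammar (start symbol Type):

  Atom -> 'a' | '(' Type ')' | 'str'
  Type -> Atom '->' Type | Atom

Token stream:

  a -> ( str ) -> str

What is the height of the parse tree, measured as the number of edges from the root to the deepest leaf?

[Type [Atom a] -> [Type [Atom ( [Type [Atom str]] )] -> [Type [Atom str]]]]

5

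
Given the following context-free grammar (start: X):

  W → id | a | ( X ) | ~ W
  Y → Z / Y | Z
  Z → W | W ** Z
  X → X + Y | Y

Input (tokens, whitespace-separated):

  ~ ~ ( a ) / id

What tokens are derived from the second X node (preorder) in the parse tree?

a

[X [Y [Z [W ~ [W ~ [W ( [X [Y [Z [W a]]]] )]]]] / [Y [Z [W id]]]]]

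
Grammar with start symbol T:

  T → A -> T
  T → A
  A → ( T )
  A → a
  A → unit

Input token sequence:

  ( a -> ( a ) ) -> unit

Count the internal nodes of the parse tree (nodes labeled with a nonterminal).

10

[T [A ( [T [A a] -> [T [A ( [T [A a]] )]]] )] -> [T [A unit]]]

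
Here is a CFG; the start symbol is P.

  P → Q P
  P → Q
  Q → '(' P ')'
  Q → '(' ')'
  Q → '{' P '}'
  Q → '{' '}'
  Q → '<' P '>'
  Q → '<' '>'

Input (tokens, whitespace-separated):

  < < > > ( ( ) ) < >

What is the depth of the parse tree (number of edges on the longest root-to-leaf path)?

[P [Q < [P [Q < >]] >] [P [Q ( [P [Q ( )]] )] [P [Q < >]]]]

5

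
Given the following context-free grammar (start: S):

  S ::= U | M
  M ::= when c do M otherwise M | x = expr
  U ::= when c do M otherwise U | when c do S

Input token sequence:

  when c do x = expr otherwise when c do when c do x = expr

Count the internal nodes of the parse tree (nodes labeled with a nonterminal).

8

[S [U when c do [M x = expr] otherwise [U when c do [S [U when c do [S [M x = expr]]]]]]]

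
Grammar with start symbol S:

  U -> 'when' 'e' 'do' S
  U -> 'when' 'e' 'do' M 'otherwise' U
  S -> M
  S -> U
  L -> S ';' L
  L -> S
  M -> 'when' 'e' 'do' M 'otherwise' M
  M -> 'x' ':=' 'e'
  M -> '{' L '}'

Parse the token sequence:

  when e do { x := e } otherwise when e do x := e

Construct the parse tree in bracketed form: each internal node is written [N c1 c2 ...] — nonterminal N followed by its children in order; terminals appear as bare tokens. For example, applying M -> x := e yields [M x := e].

[S [U when e do [M { [L [S [M x := e]]] }] otherwise [U when e do [S [M x := e]]]]]

S
U
when e do M otherwise U
when e do { L } otherwise U
when e do { S } otherwise U
when e do { M } otherwise U
when e do { x := e } otherwise U
when e do { x := e } otherwise when e do S
when e do { x := e } otherwise when e do M
when e do { x := e } otherwise when e do x := e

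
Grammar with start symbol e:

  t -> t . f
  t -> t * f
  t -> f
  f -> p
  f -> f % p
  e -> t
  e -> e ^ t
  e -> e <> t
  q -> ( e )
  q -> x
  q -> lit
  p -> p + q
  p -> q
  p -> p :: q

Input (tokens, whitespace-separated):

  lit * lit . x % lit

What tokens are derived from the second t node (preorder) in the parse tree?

[e [t [t [t [f [p [q lit]]]] * [f [p [q lit]]]] . [f [f [p [q x]]] % [p [q lit]]]]]

lit * lit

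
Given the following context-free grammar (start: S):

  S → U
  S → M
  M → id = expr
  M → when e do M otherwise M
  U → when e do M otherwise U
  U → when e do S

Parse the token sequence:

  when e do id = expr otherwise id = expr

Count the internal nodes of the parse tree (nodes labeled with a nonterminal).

4

[S [M when e do [M id = expr] otherwise [M id = expr]]]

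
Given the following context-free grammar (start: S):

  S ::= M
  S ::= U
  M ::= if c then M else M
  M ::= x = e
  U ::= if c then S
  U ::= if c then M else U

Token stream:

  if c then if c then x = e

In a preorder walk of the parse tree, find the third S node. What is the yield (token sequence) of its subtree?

[S [U if c then [S [U if c then [S [M x = e]]]]]]

x = e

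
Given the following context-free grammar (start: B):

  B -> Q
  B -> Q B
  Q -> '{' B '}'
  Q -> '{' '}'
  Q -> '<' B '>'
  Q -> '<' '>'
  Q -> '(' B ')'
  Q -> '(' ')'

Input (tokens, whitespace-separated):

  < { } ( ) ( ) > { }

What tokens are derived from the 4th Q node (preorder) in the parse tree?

( )

[B [Q < [B [Q { }] [B [Q ( )] [B [Q ( )]]]] >] [B [Q { }]]]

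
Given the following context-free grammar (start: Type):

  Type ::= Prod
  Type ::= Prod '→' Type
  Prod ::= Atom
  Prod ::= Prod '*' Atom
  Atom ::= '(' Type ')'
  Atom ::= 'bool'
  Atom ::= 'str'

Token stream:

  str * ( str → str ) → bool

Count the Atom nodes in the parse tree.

5

[Type [Prod [Prod [Atom str]] * [Atom ( [Type [Prod [Atom str]] → [Type [Prod [Atom str]]]] )]] → [Type [Prod [Atom bool]]]]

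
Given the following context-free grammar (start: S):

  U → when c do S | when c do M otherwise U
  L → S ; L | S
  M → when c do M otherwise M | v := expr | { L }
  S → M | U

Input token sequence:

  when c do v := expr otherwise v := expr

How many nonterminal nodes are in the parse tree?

4

[S [M when c do [M v := expr] otherwise [M v := expr]]]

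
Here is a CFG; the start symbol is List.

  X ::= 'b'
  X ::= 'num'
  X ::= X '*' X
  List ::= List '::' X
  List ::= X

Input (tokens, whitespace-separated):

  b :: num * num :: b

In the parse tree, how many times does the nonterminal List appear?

[List [List [List [X b]] :: [X [X num] * [X num]]] :: [X b]]

3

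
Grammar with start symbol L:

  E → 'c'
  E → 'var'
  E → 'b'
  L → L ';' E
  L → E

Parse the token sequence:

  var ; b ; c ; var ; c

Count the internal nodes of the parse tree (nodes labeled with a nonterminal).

10

[L [L [L [L [L [E var]] ; [E b]] ; [E c]] ; [E var]] ; [E c]]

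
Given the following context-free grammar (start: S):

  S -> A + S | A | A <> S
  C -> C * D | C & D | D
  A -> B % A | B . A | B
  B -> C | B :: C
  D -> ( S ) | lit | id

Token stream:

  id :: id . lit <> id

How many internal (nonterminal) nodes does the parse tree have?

17

[S [A [B [B [C [D id]]] :: [C [D id]]] . [A [B [C [D lit]]]]] <> [S [A [B [C [D id]]]]]]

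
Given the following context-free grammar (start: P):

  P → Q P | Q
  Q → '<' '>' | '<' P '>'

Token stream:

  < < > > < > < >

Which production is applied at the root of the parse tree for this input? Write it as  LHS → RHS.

[P [Q < [P [Q < >]] >] [P [Q < >] [P [Q < >]]]]

P → Q P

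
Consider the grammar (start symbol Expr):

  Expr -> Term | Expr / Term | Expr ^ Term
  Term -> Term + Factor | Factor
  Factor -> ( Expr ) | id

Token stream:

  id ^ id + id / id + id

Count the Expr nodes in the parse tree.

3

[Expr [Expr [Expr [Term [Factor id]]] ^ [Term [Term [Factor id]] + [Factor id]]] / [Term [Term [Factor id]] + [Factor id]]]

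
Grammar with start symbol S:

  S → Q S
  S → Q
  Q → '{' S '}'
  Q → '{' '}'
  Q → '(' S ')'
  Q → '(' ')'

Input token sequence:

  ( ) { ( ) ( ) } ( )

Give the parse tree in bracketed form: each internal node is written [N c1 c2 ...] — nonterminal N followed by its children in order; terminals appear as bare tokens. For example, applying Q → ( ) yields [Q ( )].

S
Q S
( ) S
( ) Q S
( ) { S } S
( ) { Q S } S
( ) { ( ) S } S
( ) { ( ) Q } S
( ) { ( ) ( ) } S
( ) { ( ) ( ) } Q
( ) { ( ) ( ) } ( )

[S [Q ( )] [S [Q { [S [Q ( )] [S [Q ( )]]] }] [S [Q ( )]]]]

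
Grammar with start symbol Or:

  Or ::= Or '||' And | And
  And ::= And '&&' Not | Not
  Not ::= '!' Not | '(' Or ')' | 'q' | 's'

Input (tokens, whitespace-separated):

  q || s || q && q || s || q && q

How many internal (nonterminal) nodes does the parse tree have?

19

[Or [Or [Or [Or [Or [And [Not q]]] || [And [Not s]]] || [And [And [Not q]] && [Not q]]] || [And [Not s]]] || [And [And [Not q]] && [Not q]]]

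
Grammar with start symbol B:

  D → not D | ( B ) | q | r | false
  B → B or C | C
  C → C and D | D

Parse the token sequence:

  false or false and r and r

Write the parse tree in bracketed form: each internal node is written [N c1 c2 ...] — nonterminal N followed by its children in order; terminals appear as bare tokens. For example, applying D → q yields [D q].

B
B or C
C or C
D or C
false or C
false or C and D
false or C and D and D
false or D and D and D
false or false and D and D
false or false and r and D
false or false and r and r

[B [B [C [D false]]] or [C [C [C [D false]] and [D r]] and [D r]]]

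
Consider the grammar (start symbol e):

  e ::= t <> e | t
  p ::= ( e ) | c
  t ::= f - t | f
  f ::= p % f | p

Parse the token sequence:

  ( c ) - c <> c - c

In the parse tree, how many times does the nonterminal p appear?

5

[e [t [f [p ( [e [t [f [p c]]]] )]] - [t [f [p c]]]] <> [e [t [f [p c]] - [t [f [p c]]]]]]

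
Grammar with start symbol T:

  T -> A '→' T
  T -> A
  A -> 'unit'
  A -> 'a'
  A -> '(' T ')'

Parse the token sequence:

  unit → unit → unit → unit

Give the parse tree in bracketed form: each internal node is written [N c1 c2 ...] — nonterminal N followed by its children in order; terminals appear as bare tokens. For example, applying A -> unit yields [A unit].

T
A → T
unit → T
unit → A → T
unit → unit → T
unit → unit → A → T
unit → unit → unit → T
unit → unit → unit → A
unit → unit → unit → unit

[T [A unit] → [T [A unit] → [T [A unit] → [T [A unit]]]]]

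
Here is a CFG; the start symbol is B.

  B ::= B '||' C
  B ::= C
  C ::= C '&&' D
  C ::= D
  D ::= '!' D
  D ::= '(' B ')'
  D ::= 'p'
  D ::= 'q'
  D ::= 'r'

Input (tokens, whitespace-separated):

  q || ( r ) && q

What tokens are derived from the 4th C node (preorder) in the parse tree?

[B [B [C [D q]]] || [C [C [D ( [B [C [D r]]] )]] && [D q]]]

r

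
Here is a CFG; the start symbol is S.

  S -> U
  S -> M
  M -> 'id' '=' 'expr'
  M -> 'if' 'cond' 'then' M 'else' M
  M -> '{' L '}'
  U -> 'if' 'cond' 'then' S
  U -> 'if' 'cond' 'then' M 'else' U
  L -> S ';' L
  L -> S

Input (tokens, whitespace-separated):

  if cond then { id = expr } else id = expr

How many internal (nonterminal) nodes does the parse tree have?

7

[S [M if cond then [M { [L [S [M id = expr]]] }] else [M id = expr]]]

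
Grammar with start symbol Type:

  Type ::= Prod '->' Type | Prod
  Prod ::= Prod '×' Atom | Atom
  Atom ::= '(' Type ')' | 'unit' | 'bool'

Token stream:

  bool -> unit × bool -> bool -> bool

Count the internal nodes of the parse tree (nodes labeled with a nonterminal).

[Type [Prod [Atom bool]] -> [Type [Prod [Prod [Atom unit]] × [Atom bool]] -> [Type [Prod [Atom bool]] -> [Type [Prod [Atom bool]]]]]]

14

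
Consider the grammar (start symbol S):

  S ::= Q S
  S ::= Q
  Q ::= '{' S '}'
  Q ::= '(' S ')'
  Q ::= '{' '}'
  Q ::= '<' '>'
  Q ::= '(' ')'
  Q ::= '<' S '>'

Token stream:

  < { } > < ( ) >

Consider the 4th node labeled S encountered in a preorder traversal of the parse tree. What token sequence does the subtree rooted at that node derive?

( )

[S [Q < [S [Q { }]] >] [S [Q < [S [Q ( )]] >]]]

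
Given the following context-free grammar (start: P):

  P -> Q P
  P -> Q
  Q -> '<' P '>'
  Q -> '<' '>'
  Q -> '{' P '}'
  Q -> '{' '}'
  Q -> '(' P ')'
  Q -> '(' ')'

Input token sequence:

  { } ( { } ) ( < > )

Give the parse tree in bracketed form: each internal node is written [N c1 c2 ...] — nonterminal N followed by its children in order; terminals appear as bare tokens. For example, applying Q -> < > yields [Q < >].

[P [Q { }] [P [Q ( [P [Q { }]] )] [P [Q ( [P [Q < >]] )]]]]

P
Q P
{ } P
{ } Q P
{ } ( P ) P
{ } ( Q ) P
{ } ( { } ) P
{ } ( { } ) Q
{ } ( { } ) ( P )
{ } ( { } ) ( Q )
{ } ( { } ) ( < > )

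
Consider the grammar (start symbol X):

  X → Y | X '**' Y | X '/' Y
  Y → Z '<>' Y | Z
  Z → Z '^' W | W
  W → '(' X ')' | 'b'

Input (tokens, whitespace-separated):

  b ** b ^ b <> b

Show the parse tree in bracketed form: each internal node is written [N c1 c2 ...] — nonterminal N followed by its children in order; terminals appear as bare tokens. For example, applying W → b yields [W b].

X
X ** Y
Y ** Y
Z ** Y
W ** Y
b ** Y
b ** Z <> Y
b ** Z ^ W <> Y
b ** W ^ W <> Y
b ** b ^ W <> Y
b ** b ^ b <> Y
b ** b ^ b <> Z
b ** b ^ b <> W
b ** b ^ b <> b

[X [X [Y [Z [W b]]]] ** [Y [Z [Z [W b]] ^ [W b]] <> [Y [Z [W b]]]]]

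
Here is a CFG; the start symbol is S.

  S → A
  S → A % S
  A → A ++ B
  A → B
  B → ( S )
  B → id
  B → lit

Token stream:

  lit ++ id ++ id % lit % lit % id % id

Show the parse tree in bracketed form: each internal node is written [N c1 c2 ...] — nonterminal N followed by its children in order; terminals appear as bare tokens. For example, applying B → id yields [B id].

S
A % S
A ++ B % S
A ++ B ++ B % S
B ++ B ++ B % S
lit ++ B ++ B % S
lit ++ id ++ B % S
lit ++ id ++ id % S
lit ++ id ++ id % A % S
lit ++ id ++ id % B % S
lit ++ id ++ id % lit % S
lit ++ id ++ id % lit % A % S
lit ++ id ++ id % lit % B % S
lit ++ id ++ id % lit % lit % S
lit ++ id ++ id % lit % lit % A % S
lit ++ id ++ id % lit % lit % B % S
lit ++ id ++ id % lit % lit % id % S
lit ++ id ++ id % lit % lit % id % A
lit ++ id ++ id % lit % lit % id % B
lit ++ id ++ id % lit % lit % id % id

[S [A [A [A [B lit]] ++ [B id]] ++ [B id]] % [S [A [B lit]] % [S [A [B lit]] % [S [A [B id]] % [S [A [B id]]]]]]]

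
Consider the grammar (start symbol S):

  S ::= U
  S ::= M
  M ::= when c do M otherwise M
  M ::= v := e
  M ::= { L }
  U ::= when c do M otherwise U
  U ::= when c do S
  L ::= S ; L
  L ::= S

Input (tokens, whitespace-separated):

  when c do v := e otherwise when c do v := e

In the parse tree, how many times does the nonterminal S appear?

[S [U when c do [M v := e] otherwise [U when c do [S [M v := e]]]]]

2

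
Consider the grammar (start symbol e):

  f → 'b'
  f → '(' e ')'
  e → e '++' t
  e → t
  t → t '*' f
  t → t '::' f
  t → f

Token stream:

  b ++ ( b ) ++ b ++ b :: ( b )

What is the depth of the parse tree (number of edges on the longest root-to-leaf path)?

8

[e [e [e [e [t [f b]]] ++ [t [f ( [e [t [f b]]] )]]] ++ [t [f b]]] ++ [t [t [f b]] :: [f ( [e [t [f b]]] )]]]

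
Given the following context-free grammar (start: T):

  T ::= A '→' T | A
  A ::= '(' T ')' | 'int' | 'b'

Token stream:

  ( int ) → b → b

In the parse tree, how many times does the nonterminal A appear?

[T [A ( [T [A int]] )] → [T [A b] → [T [A b]]]]

4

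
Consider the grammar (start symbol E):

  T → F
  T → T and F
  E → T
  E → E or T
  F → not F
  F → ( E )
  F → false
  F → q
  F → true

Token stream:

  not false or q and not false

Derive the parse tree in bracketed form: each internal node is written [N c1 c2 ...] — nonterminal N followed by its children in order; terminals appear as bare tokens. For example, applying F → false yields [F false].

E
E or T
T or T
F or T
not F or T
not false or T
not false or T and F
not false or F and F
not false or q and F
not false or q and not F
not false or q and not false

[E [E [T [F not [F false]]]] or [T [T [F q]] and [F not [F false]]]]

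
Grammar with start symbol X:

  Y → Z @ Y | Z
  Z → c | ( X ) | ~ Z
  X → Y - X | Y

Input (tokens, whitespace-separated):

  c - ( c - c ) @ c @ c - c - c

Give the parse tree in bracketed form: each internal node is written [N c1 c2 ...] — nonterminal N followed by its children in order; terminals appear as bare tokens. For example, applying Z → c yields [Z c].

X
Y - X
Z - X
c - X
c - Y - X
c - Z @ Y - X
c - ( X ) @ Y - X
c - ( Y - X ) @ Y - X
c - ( Z - X ) @ Y - X
c - ( c - X ) @ Y - X
c - ( c - Y ) @ Y - X
c - ( c - Z ) @ Y - X
c - ( c - c ) @ Y - X
c - ( c - c ) @ Z @ Y - X
c - ( c - c ) @ c @ Y - X
c - ( c - c ) @ c @ Z - X
c - ( c - c ) @ c @ c - X
c - ( c - c ) @ c @ c - Y - X
c - ( c - c ) @ c @ c - Z - X
c - ( c - c ) @ c @ c - c - X
c - ( c - c ) @ c @ c - c - Y
c - ( c - c ) @ c @ c - c - Z
c - ( c - c ) @ c @ c - c - c

[X [Y [Z c]] - [X [Y [Z ( [X [Y [Z c]] - [X [Y [Z c]]]] )] @ [Y [Z c] @ [Y [Z c]]]] - [X [Y [Z c]] - [X [Y [Z c]]]]]]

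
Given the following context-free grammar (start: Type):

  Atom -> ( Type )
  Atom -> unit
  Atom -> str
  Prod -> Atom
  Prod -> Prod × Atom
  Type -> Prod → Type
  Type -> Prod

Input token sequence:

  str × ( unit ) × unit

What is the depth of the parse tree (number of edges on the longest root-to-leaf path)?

[Type [Prod [Prod [Prod [Atom str]] × [Atom ( [Type [Prod [Atom unit]]] )]] × [Atom unit]]]

7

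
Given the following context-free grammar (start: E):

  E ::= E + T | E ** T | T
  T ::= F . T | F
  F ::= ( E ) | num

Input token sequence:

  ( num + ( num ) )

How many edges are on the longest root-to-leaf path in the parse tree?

[E [T [F ( [E [E [T [F num]]] + [T [F ( [E [T [F num]]] )]]] )]]]

9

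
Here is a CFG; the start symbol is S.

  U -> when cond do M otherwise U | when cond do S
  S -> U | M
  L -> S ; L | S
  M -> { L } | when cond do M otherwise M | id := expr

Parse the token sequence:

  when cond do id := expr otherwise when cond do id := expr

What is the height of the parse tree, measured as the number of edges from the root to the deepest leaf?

[S [U when cond do [M id := expr] otherwise [U when cond do [S [M id := expr]]]]]

5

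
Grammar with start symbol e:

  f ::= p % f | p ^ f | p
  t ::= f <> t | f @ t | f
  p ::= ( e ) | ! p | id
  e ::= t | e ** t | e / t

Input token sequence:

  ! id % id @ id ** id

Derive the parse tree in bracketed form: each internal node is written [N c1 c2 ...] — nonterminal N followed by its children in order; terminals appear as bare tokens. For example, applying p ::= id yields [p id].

e
e ** t
t ** t
f @ t ** t
p % f @ t ** t
! p % f @ t ** t
! id % f @ t ** t
! id % p @ t ** t
! id % id @ t ** t
! id % id @ f ** t
! id % id @ p ** t
! id % id @ id ** t
! id % id @ id ** f
! id % id @ id ** p
! id % id @ id ** id

[e [e [t [f [p ! [p id]] % [f [p id]]] @ [t [f [p id]]]]] ** [t [f [p id]]]]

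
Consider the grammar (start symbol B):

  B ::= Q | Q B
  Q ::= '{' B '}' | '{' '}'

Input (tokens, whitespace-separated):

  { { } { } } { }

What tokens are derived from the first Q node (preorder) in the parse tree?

{ { } { } }

[B [Q { [B [Q { }] [B [Q { }]]] }] [B [Q { }]]]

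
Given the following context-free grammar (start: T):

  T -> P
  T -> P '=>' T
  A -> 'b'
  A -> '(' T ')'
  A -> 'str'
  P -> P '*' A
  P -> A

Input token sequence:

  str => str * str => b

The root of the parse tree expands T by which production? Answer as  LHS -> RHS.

T -> P '=>' T

[T [P [A str]] => [T [P [P [A str]] * [A str]] => [T [P [A b]]]]]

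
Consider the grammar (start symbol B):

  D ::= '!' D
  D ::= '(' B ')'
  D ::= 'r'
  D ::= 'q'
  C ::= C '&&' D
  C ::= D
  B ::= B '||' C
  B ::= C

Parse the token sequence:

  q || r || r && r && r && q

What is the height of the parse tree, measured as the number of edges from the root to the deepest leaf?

6

[B [B [B [C [D q]]] || [C [D r]]] || [C [C [C [C [D r]] && [D r]] && [D r]] && [D q]]]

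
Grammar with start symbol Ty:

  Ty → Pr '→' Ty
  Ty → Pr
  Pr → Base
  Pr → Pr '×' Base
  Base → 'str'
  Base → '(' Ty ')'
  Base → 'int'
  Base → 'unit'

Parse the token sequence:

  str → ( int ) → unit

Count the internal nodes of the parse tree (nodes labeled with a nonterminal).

12

[Ty [Pr [Base str]] → [Ty [Pr [Base ( [Ty [Pr [Base int]]] )]] → [Ty [Pr [Base unit]]]]]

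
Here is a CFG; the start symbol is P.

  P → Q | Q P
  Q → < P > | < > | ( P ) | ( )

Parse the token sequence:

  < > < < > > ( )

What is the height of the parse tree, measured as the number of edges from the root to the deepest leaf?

[P [Q < >] [P [Q < [P [Q < >]] >] [P [Q ( )]]]]

5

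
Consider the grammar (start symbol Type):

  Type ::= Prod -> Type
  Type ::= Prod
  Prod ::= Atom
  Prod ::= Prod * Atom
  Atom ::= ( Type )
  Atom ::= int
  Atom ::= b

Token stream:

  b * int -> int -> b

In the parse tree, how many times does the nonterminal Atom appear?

4

[Type [Prod [Prod [Atom b]] * [Atom int]] -> [Type [Prod [Atom int]] -> [Type [Prod [Atom b]]]]]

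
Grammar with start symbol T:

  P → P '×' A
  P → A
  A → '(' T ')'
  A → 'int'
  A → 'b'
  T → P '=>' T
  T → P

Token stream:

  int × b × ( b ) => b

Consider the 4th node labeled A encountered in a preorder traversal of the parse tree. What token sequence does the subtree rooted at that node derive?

b

[T [P [P [P [A int]] × [A b]] × [A ( [T [P [A b]]] )]] => [T [P [A b]]]]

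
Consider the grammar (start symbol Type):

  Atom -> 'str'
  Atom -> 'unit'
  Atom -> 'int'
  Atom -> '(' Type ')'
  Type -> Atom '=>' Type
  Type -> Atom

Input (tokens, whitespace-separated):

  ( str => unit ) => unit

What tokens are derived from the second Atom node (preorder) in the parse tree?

str

[Type [Atom ( [Type [Atom str] => [Type [Atom unit]]] )] => [Type [Atom unit]]]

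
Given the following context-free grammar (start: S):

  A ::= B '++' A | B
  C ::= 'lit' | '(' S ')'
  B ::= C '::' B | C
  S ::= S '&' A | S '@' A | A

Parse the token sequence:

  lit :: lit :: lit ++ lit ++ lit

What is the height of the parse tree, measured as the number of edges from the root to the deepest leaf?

[S [A [B [C lit] :: [B [C lit] :: [B [C lit]]]] ++ [A [B [C lit]] ++ [A [B [C lit]]]]]]

6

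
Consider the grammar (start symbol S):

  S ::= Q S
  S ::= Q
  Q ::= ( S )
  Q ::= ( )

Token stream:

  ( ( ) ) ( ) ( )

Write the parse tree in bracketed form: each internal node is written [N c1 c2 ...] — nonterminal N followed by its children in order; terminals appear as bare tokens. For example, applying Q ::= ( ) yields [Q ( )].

S
Q S
( S ) S
( Q ) S
( ( ) ) S
( ( ) ) Q S
( ( ) ) ( ) S
( ( ) ) ( ) Q
( ( ) ) ( ) ( )

[S [Q ( [S [Q ( )]] )] [S [Q ( )] [S [Q ( )]]]]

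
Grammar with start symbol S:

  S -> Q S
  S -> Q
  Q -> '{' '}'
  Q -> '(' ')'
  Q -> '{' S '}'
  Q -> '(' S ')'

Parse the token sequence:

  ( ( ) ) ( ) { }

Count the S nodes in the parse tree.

[S [Q ( [S [Q ( )]] )] [S [Q ( )] [S [Q { }]]]]

4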